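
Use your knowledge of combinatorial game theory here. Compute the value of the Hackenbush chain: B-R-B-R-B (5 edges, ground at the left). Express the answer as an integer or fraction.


Edges (from ground): B-R-B-R-B
By Berlekamp's sign-expansion rule, a Blue-Red Hackenbush stalk has the value of the surreal number whose sign sequence is the edge sequence with B -> + and R -> -.
Sign sequence: +-+-+
Trace the sign expansion in the surreal number tree, starting from 0:
Edge 1: B (sign +) -> bounds (0, +inf), value = 1
Edge 2: R (sign -) -> bounds (0, 1), value = 1/2
Edge 3: B (sign +) -> bounds (1/2, 1), value = 3/4
Edge 4: R (sign -) -> bounds (1/2, 3/4), value = 5/8
Edge 5: B (sign +) -> bounds (5/8, 3/4), value = 11/16
Game value = 11/16

11/16


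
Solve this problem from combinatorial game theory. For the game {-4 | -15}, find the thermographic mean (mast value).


Game = {-4 | -15}, a switch {a | b} with numbers a > b.
Its thermograph has left wall a - t and right wall b + t, which meet at t = (a - b)/2, where both equal (a + b)/2. So the mast (mean value) is at (a + b)/2.
Mean = (-4 + (-15))/2 = -19/2 = -19/2

-19/2


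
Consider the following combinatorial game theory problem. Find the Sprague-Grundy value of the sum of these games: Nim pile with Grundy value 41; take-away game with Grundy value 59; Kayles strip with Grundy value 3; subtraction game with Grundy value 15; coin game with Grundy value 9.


By the Sprague-Grundy theorem, the Grundy value of a sum of games is the XOR of individual Grundy values.
Nim pile: Grundy value = 41. Running XOR: 0 XOR 41 = 41
take-away game: Grundy value = 59. Running XOR: 41 XOR 59 = 18
Kayles strip: Grundy value = 3. Running XOR: 18 XOR 3 = 17
subtraction game: Grundy value = 15. Running XOR: 17 XOR 15 = 30
coin game: Grundy value = 9. Running XOR: 30 XOR 9 = 23
The combined Grundy value is 23.

23


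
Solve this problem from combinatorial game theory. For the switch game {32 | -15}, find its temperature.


The game is {32 | -15}, a switch {a | b} with numbers a > b.
Cooling {a | b} by t gives {a - t | b + t}, which stops being hot when a - t = b + t, i.e. at t = (a - b)/2. So the temperature of a switch is (a - b)/2.
Temperature = (Left option - Right option) / 2
= (32 - (-15)) / 2
= 47 / 2
= 47/2

47/2


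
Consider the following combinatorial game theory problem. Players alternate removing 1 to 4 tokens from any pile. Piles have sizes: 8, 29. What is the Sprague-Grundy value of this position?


Subtraction set: {1, 2, 3, 4}
For this subtraction set, G(n) = n mod 5 (period = max + 1 = 5).
Pile 1 (size 8): G(8) = 8 mod 5 = 3
Pile 2 (size 29): G(29) = 29 mod 5 = 4
Total Grundy value = XOR of all: 3 XOR 4 = 7

7


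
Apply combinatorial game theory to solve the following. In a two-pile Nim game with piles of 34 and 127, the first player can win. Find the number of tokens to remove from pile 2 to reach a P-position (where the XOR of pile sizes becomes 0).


Piles: 34 and 127
Current XOR: 34 XOR 127 = 93 (non-zero, so this is an N-position).
To make the XOR zero, we need to find a move that balances the piles.
For pile 2 (size 127): target = 127 XOR 93 = 34
We reduce pile 2 from 127 to 34.
Tokens removed: 127 - 34 = 93
Verification: 34 XOR 34 = 0

93


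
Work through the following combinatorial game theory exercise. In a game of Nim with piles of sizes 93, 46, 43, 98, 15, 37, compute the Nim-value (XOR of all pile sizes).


We need the XOR (exclusive or) of all pile sizes.
After XOR-ing pile 1 (size 93): 0 XOR 93 = 93
After XOR-ing pile 2 (size 46): 93 XOR 46 = 115
After XOR-ing pile 3 (size 43): 115 XOR 43 = 88
After XOR-ing pile 4 (size 98): 88 XOR 98 = 58
After XOR-ing pile 5 (size 15): 58 XOR 15 = 53
After XOR-ing pile 6 (size 37): 53 XOR 37 = 16
The Nim-value of this position is 16.

16


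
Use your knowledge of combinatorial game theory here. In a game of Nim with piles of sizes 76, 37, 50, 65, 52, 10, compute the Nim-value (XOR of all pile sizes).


We need the XOR (exclusive or) of all pile sizes.
After XOR-ing pile 1 (size 76): 0 XOR 76 = 76
After XOR-ing pile 2 (size 37): 76 XOR 37 = 105
After XOR-ing pile 3 (size 50): 105 XOR 50 = 91
After XOR-ing pile 4 (size 65): 91 XOR 65 = 26
After XOR-ing pile 5 (size 52): 26 XOR 52 = 46
After XOR-ing pile 6 (size 10): 46 XOR 10 = 36
The Nim-value of this position is 36.

36


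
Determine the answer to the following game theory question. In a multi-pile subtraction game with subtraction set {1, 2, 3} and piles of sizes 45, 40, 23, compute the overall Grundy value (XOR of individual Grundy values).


Subtraction set: {1, 2, 3}
For this subtraction set, G(n) = n mod 4 (period = max + 1 = 4).
Pile 1 (size 45): G(45) = 45 mod 4 = 1
Pile 2 (size 40): G(40) = 40 mod 4 = 0
Pile 3 (size 23): G(23) = 23 mod 4 = 3
Total Grundy value = XOR of all: 1 XOR 0 XOR 3 = 2

2


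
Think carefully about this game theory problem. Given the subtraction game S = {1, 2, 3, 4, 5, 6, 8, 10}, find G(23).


The subtraction set is S = {1, 2, 3, 4, 5, 6, 8, 10}.
G(k) = mex{ G(k - s) : s in S, s <= k }. We compute iteratively: G(0) = 0.
G(1) = mex({0}) = 1
G(2) = mex({0, 1}) = 2
G(3) = mex({0, 1, 2}) = 3
G(4) = mex({0, 1, 2, 3}) = 4
G(5) = mex({0, 1, 2, 3, 4}) = 5
G(6) = mex({0, 1, 2, 3, 4, 5}) = 6
G(7) = mex({1, 2, 3, 4, 5, 6}) = 0
G(8) = mex({0, 2, 3, 4, 5, 6}) = 1
G(9) = mex({0, 1, 3, 4, 5, 6}) = 2
G(10) = mex({0, 1, 2, 4, 5, 6}) = 3
G(11) = mex({0, 1, 2, 3, 5, 6}) = 4
G(12) = mex({0, 1, 2, 3, 4, 6}) = 5
G(13) = mex({0, 1, 2, 3, 4, 5}) = 6
G(14) = mex({1, 2, 3, 4, 5, 6}) = 0
G(15) = mex({0, 2, 3, 4, 5, 6}) = 1
G(16) = mex({0, 1, 3, 4, 5, 6}) = 2
Observe that G(7)..G(16) = 0, 1, 2, 3, 4, 5, 6, 0, 1, 2 repeats G(0)..G(9) = 0, 1, 2, 3, 4, 5, 6, 0, 1, 2.
For k >= max(S) = 10, G(k) is determined by the previous 10 values G(k-10)..G(k-1); a window of 10 consecutive values has recurred shifted by 7, so by induction G(k + 7) = G(k) for all k >= 0: the sequence is periodic from the start with period 7.
One period: G(0..6) = 0, 1, 2, 3, 4, 5, 6.
23 mod 7 = 2, so G(23) = G(2) = 2.

2


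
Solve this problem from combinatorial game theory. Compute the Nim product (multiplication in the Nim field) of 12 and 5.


Nim multiplication is bilinear over XOR: (u XOR v) * w = (u*w) XOR (v*w).
So we split each operand into its bit components and XOR the pairwise Nim products.
12 = 4 + 8 (as XOR of powers of 2).
5 = 1 + 4 (as XOR of powers of 2).
Using the standard Nim-product table on single bits:
  2*2 = 3,   2*4 = 8,   2*8 = 12,
  4*4 = 6,   4*8 = 11,  8*8 = 13,
and  1*x = x (identity), k*l = l*k (commutative).
Pairwise Nim products:
  4 * 1 = 4
  4 * 4 = 6
  8 * 1 = 8
  8 * 4 = 11
XOR them: 4 XOR 6 XOR 8 XOR 11 = 1.
Result: 12 * 5 = 1 (in Nim).

1


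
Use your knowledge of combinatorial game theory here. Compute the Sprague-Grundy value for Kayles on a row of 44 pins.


Kayles: a move removes 1 or 2 adjacent pins from a contiguous row.
Removing pins from a row of k leaves two independent rows (a, b) with a + b = k - 1 (one pin) or a + b = k - 2 (two pins); an end removal gives a = 0.
By Sprague-Grundy, G(k) = mex{ G(a) XOR G(b) } over all these splits. G(0) = 0.
G(1): splits (0,0):0^0=0 -> mex({0}) = 1
G(2): splits (0,1):0^1=1 (0,0):0^0=0 -> mex({0, 1}) = 2
G(3): splits (0,2):0^2=2 (1,1):1^1=0 (0,1):0^1=1 -> mex({0, 1, 2}) = 3
G(4): splits (0,3):0^3=3 (1,2):1^2=3 (0,2):0^2=2 (1,1):1^1=0 -> mex({0, 2, 3}) = 1
G(5): splits (0,4):0^1=1 (1,3):1^3=2 (2,2):2^2=0 (0,3):0^3=3 (1,2):1^2=3 -> mex({0, 1, 2, 3}) = 4
G(6) = mex({0, 1, 2, 4}) = 3
G(7) = mex({0, 1, 3, 4, 5}) = 2
G(8) = mex({0, 2, 3, 5, 6}) = 1
G(9) = mex({0, 1, 2, 3, 6, 7}) = 4
G(10) = mex({0, 1, 3, 4, 5, 7}) = 2
G(11) = mex({0, 1, 2, 3, 4, 5}) = 6
G(12) = mex({0, 1, 2, 3, 5, 6, 7}) = 4
G(13) = mex({0, 2, 3, 4, 6, 7}) = 1
G(14) = mex({0, 1, 4, 5, 6, 7}) = 2
G(15) = mex({0, 1, 2, 3, 4, 5, 6}) = 7
G(16) = mex({0, 2, 3, 5, 6, 7}) = 1
G(17) = mex({0, 1, 2, 3, 5, 6, 7}) = 4
G(18) = mex({0, 1, 2, 4, 5, 6}) = 3
G(19) = mex({0, 1, 3, 4, 5, 7}) = 2
G(20) = mex({0, 2, 3, 4, 5, 6, 7}) = 1
G(21) = mex({0, 1, 2, 3, 5, 6, 7}) = 4
G(22) = mex({0, 1, 2, 3, 4, 5, 7}) = 6
G(23) = mex({0, 1, 2, 3, 4, 5, 6}) = 7
G(24) = mex({0, 1, 2, 3, 5, 6, 7}) = 4
G(25) = mex({0, 2, 3, 4, 6, 7}) = 1
G(26) = mex({0, 1, 3, 4, 5, 6, 7}) = 2
G(27) = mex({0, 1, 2, 3, 4, 5, 6, 7}) = 8
G(28) = mex({0, 1, 2, 3, 4, 6, 7, 8}) = 5
G(29) = mex({0, 1, 2, 3, 5, 6, 7, 8, 9}) = 4
G(30) = mex({0, 1, 2, 3, 4, 5, 6, 9, 10}) = 7
G(31) = mex({0, 1, 3, 4, 5, 7, 10, 11}) = 2
G(32) = mex({0, 2, 3, 4, 5, 6, 7, 9, 11}) = 1
G(33) = mex({0, 1, 2, 3, 4, 5, 6, 7, 9, 12}) = 8
G(34) = mex({0, 1, 2, 3, 4, 5, 7, 8, 11, 12}) = 6
G(35) = mex({0, 1, 2, 3, 4, 5, 6, 8, 9, 10, 11}) = 7
G(36) = mex({0, 1, 2, 3, 5, 6, 7, 9, 10}) = 4
G(37) = mex({0, 2, 3, 4, 6, 7, 9, 10, 11, 12}) = 1
G(38) = mex({0, 1, 3, 4, 5, 6, 7, 9, 10, 11, 12}) = 2
G(39) = mex({0, 1, 2, 4, 5, 6, 7, 9, 10, 12, 14}) = 3
G(40) = mex({0, 2, 3, 4, 6, 7, 11, 12, 14}) = 1
G(41) = mex({0, 1, 2, 3, 5, 6, 7, 9, 10, 11, 12}) = 4
G(42) = mex({0, 1, 2, 3, 4, 5, 6, 9, 10}) = 7
G(43) = mex({0, 1, 3, 4, 5, 7, 9, 10, 12, 15}) = 2
G(44) = mex({0, 2, 3, 4, 5, 6, 7, 9, 10, 12, 15}) = 1
Therefore G(44) = 1.

1


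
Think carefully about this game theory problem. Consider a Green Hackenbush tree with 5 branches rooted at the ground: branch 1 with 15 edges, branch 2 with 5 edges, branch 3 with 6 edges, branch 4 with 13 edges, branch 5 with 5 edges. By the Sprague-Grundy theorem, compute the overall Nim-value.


The tree has 5 branches from the ground vertex.
In Green Hackenbush, the Nim-value of a simple path of length k is k.
Branch 1: length 15, Nim-value = 15
Branch 2: length 5, Nim-value = 5
Branch 3: length 6, Nim-value = 6
Branch 4: length 13, Nim-value = 13
Branch 5: length 5, Nim-value = 5
Total Nim-value = XOR of all branch values:
0 XOR 15 = 15
15 XOR 5 = 10
10 XOR 6 = 12
12 XOR 13 = 1
1 XOR 5 = 4
Nim-value of the tree = 4

4


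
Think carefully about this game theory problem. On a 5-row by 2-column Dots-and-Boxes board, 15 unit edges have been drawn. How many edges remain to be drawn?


Grid: 5 x 2 boxes, i.e. 6 rows and 3 columns of dots.
Horizontal edges: (rows + 1) * cols = 6 * 2 = 12
Vertical edges: rows * (cols + 1) = 5 * 3 = 15
Total edges: 12 + 15 = 27
Edges drawn: 15
Remaining: 27 - 15 = 12

12


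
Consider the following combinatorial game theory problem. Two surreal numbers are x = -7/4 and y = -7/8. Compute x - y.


x = -7/4, y = -7/8
Converting to common denominator: 8
x = -14/8, y = -7/8
x - y = -7/4 - -7/8 = -7/8

-7/8


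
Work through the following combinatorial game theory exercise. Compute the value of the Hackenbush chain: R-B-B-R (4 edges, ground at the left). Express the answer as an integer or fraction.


Edges (from ground): R-B-B-R
By Berlekamp's sign-expansion rule, a Blue-Red Hackenbush stalk has the value of the surreal number whose sign sequence is the edge sequence with B -> + and R -> -.
Sign sequence: -++-
Trace the sign expansion in the surreal number tree, starting from 0:
Edge 1: R (sign -) -> bounds (-inf, 0), value = -1
Edge 2: B (sign +) -> bounds (-1, 0), value = -1/2
Edge 3: B (sign +) -> bounds (-1/2, 0), value = -1/4
Edge 4: R (sign -) -> bounds (-1/2, -1/4), value = -3/8
Game value = -3/8

-3/8


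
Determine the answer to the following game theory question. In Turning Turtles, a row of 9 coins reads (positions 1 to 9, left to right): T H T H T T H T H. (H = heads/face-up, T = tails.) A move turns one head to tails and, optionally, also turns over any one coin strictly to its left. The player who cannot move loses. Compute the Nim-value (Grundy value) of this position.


Coins: T H T H T T H T H
Key fact: a single head at position k behaves exactly like a Nim heap of size k (turning it to T and optionally flipping a coin at j < k corresponds to moving the heap from k to j, or to 0), and heads combine as a disjunctive sum (two heads at the same place would cancel, matching j XOR j = 0). So the Nim-value is the XOR of the 1-indexed positions of the heads.
Face-up positions (1-indexed): [2, 4, 7, 9]
XOR 0 with 2: 0 XOR 2 = 2
XOR 2 with 4: 2 XOR 4 = 6
XOR 6 with 7: 6 XOR 7 = 1
XOR 1 with 9: 1 XOR 9 = 8
Nim-value = 8

8


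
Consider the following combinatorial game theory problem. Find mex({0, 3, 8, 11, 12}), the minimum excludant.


Set = {0, 3, 8, 11, 12}
0 is in the set.
1 is NOT in the set. This is the mex.
mex = 1

1


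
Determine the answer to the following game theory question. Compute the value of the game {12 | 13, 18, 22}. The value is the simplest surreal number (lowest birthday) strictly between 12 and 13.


Left options: {12}, max = 12
Right options: {13, 18, 22}, min = 13
All options are numbers and max(Left) < min(Right), so by the simplicity theorem the value is the simplest (earliest-born) number strictly between 12 and 13.
No integer lies strictly between 12 and 13, so the value is the dyadic rational m/2^k in the interval with the smallest k (then m odd); search k = 1, 2, ...:
Denominator 2: 25/2 lies strictly between 12 and 13 -- found.
The simplest number in the interval is 25/2.
Game value = 25/2

25/2


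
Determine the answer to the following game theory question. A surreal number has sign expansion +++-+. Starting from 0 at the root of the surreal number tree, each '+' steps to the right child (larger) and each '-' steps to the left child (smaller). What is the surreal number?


Sign expansion: +++-+
Rule: track bounds (lo, hi), initially (-inf, +inf). On '+', the current value becomes lo and we move to the simplest number in (value, hi): value + 1 if hi = +inf, otherwise the midpoint (value + hi)/2. On '-', the current value becomes hi and we move to value - 1 if lo = -inf, otherwise the midpoint (lo + value)/2.
Start at 0.
Step 1: sign = +, move right. Bounds: (0, +inf). Value = 1
Step 2: sign = +, move right. Bounds: (1, +inf). Value = 2
Step 3: sign = +, move right. Bounds: (2, +inf). Value = 3
Step 4: sign = -, move left. Bounds: (2, 3). Value = 5/2
Step 5: sign = +, move right. Bounds: (5/2, 3). Value = 11/4
The surreal number with sign expansion +++-+ is 11/4.

11/4


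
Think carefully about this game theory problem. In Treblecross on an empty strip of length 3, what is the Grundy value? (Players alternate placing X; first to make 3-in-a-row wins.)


Treblecross: place X on empty cells; 3-in-a-row wins.
Playing within two cells of an existing X lets the opponent win at once, so sensible play treats the cells i-2..i+2 around each X as dead. The player left with no safe cell loses, so this is a normal-play take-away game on strips of safe cells.
Placing X at cell i (0-indexed) of a strip of k safe cells leaves independent strips of sizes max(0, i-2) and max(0, k-i-3). Hence G(k) = mex{ G(max(0,i-2)) XOR G(max(0,k-i-3)) : 0 <= i < k }, with G(0) = 0.
G(1): splits (0,0):0^0=0 -> mex({0}) = 1
G(2): splits (0,0):0^0=0 -> mex({0}) = 1
G(3): splits (0,0):0^0=0 -> mex({0}) = 1
Therefore G(3) = 1.

1


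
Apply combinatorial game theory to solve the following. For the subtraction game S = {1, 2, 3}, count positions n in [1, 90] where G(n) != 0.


Subtraction set S = {1, 2, 3}, so G(n) = n mod 4.
G(n) = 0 when n is a multiple of 4.
Multiples of 4 in [1, 90]: 22
N-positions (nonzero Grundy) = 90 - 22 = 68

68


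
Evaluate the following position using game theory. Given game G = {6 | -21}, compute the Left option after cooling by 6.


Original game: {6 | -21} (a switch {a | b} with a > b).
Cooling by t (for t below the temperature (a - b)/2 = 27/2) taxes each move by t: {a | b} cooled by t is {a - t | b + t}.
Cooling amount: t = 6
Cooled Left option: 6 - 6 = 0
Cooled Right option: -21 + 6 = -15
Cooled game: {0 | -15}
Left option = 0

0


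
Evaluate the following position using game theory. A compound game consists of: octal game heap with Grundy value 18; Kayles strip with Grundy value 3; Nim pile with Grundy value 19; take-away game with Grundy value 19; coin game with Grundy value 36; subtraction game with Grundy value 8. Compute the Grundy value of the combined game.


By the Sprague-Grundy theorem, the Grundy value of a sum of games is the XOR of individual Grundy values.
octal game heap: Grundy value = 18. Running XOR: 0 XOR 18 = 18
Kayles strip: Grundy value = 3. Running XOR: 18 XOR 3 = 17
Nim pile: Grundy value = 19. Running XOR: 17 XOR 19 = 2
take-away game: Grundy value = 19. Running XOR: 2 XOR 19 = 17
coin game: Grundy value = 36. Running XOR: 17 XOR 36 = 53
subtraction game: Grundy value = 8. Running XOR: 53 XOR 8 = 61
The combined Grundy value is 61.

61


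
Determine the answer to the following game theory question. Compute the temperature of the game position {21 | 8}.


The game is {21 | 8}, a switch {a | b} with numbers a > b.
Cooling {a | b} by t gives {a - t | b + t}, which stops being hot when a - t = b + t, i.e. at t = (a - b)/2. So the temperature of a switch is (a - b)/2.
Temperature = (Left option - Right option) / 2
= (21 - (8)) / 2
= 13 / 2
= 13/2

13/2


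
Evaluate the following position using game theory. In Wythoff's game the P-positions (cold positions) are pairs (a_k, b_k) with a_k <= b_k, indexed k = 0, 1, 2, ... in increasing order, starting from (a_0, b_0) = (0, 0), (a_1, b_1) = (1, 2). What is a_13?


By Wythoff's theorem, a_k = floor(k * phi) and b_k = floor(k * phi^2) = a_k + k, where phi = (1 + sqrt(5))/2 is the golden ratio.
phi = (1 + sqrt(5))/2 = 1.618034
k = 13
k * phi = 13 * 1.618034 = 21.034442
a_13 = floor(k * phi) = 21

21


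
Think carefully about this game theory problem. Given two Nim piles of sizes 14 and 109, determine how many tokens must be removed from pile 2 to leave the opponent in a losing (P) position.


Piles: 14 and 109
Current XOR: 14 XOR 109 = 99 (non-zero, so this is an N-position).
To make the XOR zero, we need to find a move that balances the piles.
For pile 2 (size 109): target = 109 XOR 99 = 14
We reduce pile 2 from 109 to 14.
Tokens removed: 109 - 14 = 95
Verification: 14 XOR 14 = 0

95


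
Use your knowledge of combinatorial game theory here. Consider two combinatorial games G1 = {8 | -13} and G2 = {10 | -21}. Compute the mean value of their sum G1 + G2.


G1 = {8 | -13}, G2 = {10 | -21}
Each is a switch {a | b} with numbers a > b; its mean value is (a + b)/2, and mean value is additive over game sums: m(G1 + G2) = m(G1) + m(G2).
Mean of G1 = (8 + (-13))/2 = -5/2 = -5/2
Mean of G2 = (10 + (-21))/2 = -11/2 = -11/2
Mean of G1 + G2 = -5/2 + -11/2 = -8

-8


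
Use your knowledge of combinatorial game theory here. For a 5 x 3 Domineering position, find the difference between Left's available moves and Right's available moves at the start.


Board is 5 x 3 (rows x cols).
Left (vertical) placements: (rows-1) * cols = 4 * 3 = 12
Right (horizontal) placements: rows * (cols-1) = 5 * 2 = 10
Advantage = Left - Right = 12 - 10 = 2

2


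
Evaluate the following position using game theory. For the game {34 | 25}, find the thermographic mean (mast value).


Game = {34 | 25}, a switch {a | b} with numbers a > b.
Its thermograph has left wall a - t and right wall b + t, which meet at t = (a - b)/2, where both equal (a + b)/2. So the mast (mean value) is at (a + b)/2.
Mean = (34 + (25))/2 = 59/2 = 59/2

59/2


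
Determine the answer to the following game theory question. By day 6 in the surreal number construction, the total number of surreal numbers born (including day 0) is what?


Day 0: {|} = 0 is born. Count = 1.
Day n: the number of surreal numbers born by day n is 2^(n+1) - 1.
By day 0: 2^1 - 1 = 1
By day 1: 2^2 - 1 = 3
By day 2: 2^3 - 1 = 7
By day 3: 2^4 - 1 = 15
By day 4: 2^5 - 1 = 31
By day 5: 2^6 - 1 = 63
By day 6: 2^7 - 1 = 127
By day 6: 127 surreal numbers.

127


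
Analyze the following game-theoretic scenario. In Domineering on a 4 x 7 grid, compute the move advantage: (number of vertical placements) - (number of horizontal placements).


Board is 4 x 7 (rows x cols).
Left (vertical) placements: (rows-1) * cols = 3 * 7 = 21
Right (horizontal) placements: rows * (cols-1) = 4 * 6 = 24
Advantage = Left - Right = 21 - 24 = -3

-3


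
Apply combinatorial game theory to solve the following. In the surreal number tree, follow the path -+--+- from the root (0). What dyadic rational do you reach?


Sign expansion: -+--+-
Rule: track bounds (lo, hi), initially (-inf, +inf). On '+', the current value becomes lo and we move to the simplest number in (value, hi): value + 1 if hi = +inf, otherwise the midpoint (value + hi)/2. On '-', the current value becomes hi and we move to value - 1 if lo = -inf, otherwise the midpoint (lo + value)/2.
Start at 0.
Step 1: sign = -, move left. Bounds: (-inf, 0). Value = -1
Step 2: sign = +, move right. Bounds: (-1, 0). Value = -1/2
Step 3: sign = -, move left. Bounds: (-1, -1/2). Value = -3/4
Step 4: sign = -, move left. Bounds: (-1, -3/4). Value = -7/8
Step 5: sign = +, move right. Bounds: (-7/8, -3/4). Value = -13/16
Step 6: sign = -, move left. Bounds: (-7/8, -13/16). Value = -27/32
The surreal number with sign expansion -+--+- is -27/32.

-27/32


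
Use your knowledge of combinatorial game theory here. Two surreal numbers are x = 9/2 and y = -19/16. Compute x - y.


x = 9/2, y = -19/16
Converting to common denominator: 16
x = 72/16, y = -19/16
x - y = 9/2 - -19/16 = 91/16

91/16


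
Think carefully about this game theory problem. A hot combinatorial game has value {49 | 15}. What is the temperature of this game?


The game is {49 | 15}, a switch {a | b} with numbers a > b.
Cooling {a | b} by t gives {a - t | b + t}, which stops being hot when a - t = b + t, i.e. at t = (a - b)/2. So the temperature of a switch is (a - b)/2.
Temperature = (Left option - Right option) / 2
= (49 - (15)) / 2
= 34 / 2
= 17

17


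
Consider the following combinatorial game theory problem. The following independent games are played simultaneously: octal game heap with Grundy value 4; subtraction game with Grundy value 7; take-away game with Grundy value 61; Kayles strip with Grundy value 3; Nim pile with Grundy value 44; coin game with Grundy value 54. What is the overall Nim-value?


By the Sprague-Grundy theorem, the Grundy value of a sum of games is the XOR of individual Grundy values.
octal game heap: Grundy value = 4. Running XOR: 0 XOR 4 = 4
subtraction game: Grundy value = 7. Running XOR: 4 XOR 7 = 3
take-away game: Grundy value = 61. Running XOR: 3 XOR 61 = 62
Kayles strip: Grundy value = 3. Running XOR: 62 XOR 3 = 61
Nim pile: Grundy value = 44. Running XOR: 61 XOR 44 = 17
coin game: Grundy value = 54. Running XOR: 17 XOR 54 = 39
The combined Grundy value is 39.

39


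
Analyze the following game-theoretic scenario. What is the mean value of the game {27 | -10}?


Game = {27 | -10}, a switch {a | b} with numbers a > b.
Its thermograph has left wall a - t and right wall b + t, which meet at t = (a - b)/2, where both equal (a + b)/2. So the mast (mean value) is at (a + b)/2.
Mean = (27 + (-10))/2 = 17/2 = 17/2

17/2


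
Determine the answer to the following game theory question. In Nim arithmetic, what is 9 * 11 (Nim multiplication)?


Nim multiplication is bilinear over XOR: (u XOR v) * w = (u*w) XOR (v*w).
So we split each operand into its bit components and XOR the pairwise Nim products.
9 = 1 + 8 (as XOR of powers of 2).
11 = 1 + 2 + 8 (as XOR of powers of 2).
Using the standard Nim-product table on single bits:
  2*2 = 3,   2*4 = 8,   2*8 = 12,
  4*4 = 6,   4*8 = 11,  8*8 = 13,
and  1*x = x (identity), k*l = l*k (commutative).
Pairwise Nim products:
  1 * 1 = 1
  1 * 2 = 2
  1 * 8 = 8
  8 * 1 = 8
  8 * 2 = 12
  8 * 8 = 13
XOR them: 1 XOR 2 XOR 8 XOR 8 XOR 12 XOR 13 = 2.
Result: 9 * 11 = 2 (in Nim).

2


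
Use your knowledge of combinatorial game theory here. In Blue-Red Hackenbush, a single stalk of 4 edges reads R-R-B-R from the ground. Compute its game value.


Edges (from ground): R-R-B-R
By Berlekamp's sign-expansion rule, a Blue-Red Hackenbush stalk has the value of the surreal number whose sign sequence is the edge sequence with B -> + and R -> -.
Sign sequence: --+-
Trace the sign expansion in the surreal number tree, starting from 0:
Edge 1: R (sign -) -> bounds (-inf, 0), value = -1
Edge 2: R (sign -) -> bounds (-inf, -1), value = -2
Edge 3: B (sign +) -> bounds (-2, -1), value = -3/2
Edge 4: R (sign -) -> bounds (-2, -3/2), value = -7/4
Game value = -7/4

-7/4


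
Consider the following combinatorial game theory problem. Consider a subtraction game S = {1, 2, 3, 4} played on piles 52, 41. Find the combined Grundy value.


Subtraction set: {1, 2, 3, 4}
For this subtraction set, G(n) = n mod 5 (period = max + 1 = 5).
Pile 1 (size 52): G(52) = 52 mod 5 = 2
Pile 2 (size 41): G(41) = 41 mod 5 = 1
Total Grundy value = XOR of all: 2 XOR 1 = 3

3


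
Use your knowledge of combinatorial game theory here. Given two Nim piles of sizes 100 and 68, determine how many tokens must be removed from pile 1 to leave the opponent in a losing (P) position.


Piles: 100 and 68
Current XOR: 100 XOR 68 = 32 (non-zero, so this is an N-position).
To make the XOR zero, we need to find a move that balances the piles.
For pile 1 (size 100): target = 100 XOR 32 = 68
We reduce pile 1 from 100 to 68.
Tokens removed: 100 - 68 = 32
Verification: 68 XOR 68 = 0

32


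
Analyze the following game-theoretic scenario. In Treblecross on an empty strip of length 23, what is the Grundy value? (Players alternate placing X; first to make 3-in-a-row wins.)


Treblecross: place X on empty cells; 3-in-a-row wins.
Playing within two cells of an existing X lets the opponent win at once, so sensible play treats the cells i-2..i+2 around each X as dead. The player left with no safe cell loses, so this is a normal-play take-away game on strips of safe cells.
Placing X at cell i (0-indexed) of a strip of k safe cells leaves independent strips of sizes max(0, i-2) and max(0, k-i-3). Hence G(k) = mex{ G(max(0,i-2)) XOR G(max(0,k-i-3)) : 0 <= i < k }, with G(0) = 0.
G(1): splits (0,0):0^0=0 -> mex({0}) = 1
G(2): splits (0,0):0^0=0 -> mex({0}) = 1
G(3): splits (0,0):0^0=0 -> mex({0}) = 1
G(4): splits (0,1):0^1=1 (0,0):0^0=0 -> mex({0, 1}) = 2
G(5): splits (0,2):0^1=1 (0,1):0^1=1 (0,0):0^0=0 -> mex({0, 1}) = 2
G(6) = mex({1}) = 0
G(7) = mex({0, 1, 2}) = 3
G(8) = mex({0, 1, 2}) = 3
G(9) = mex({0, 2}) = 1
G(10) = mex({0, 2, 3}) = 1
G(11) = mex({0, 3}) = 1
G(12) = mex({1, 3}) = 0
G(13) = mex({0, 1, 2, 3}) = 4
G(14) = mex({0, 1, 2}) = 3
G(15) = mex({0, 1, 2}) = 3
G(16) = mex({0, 1, 2, 4}) = 3
G(17) = mex({0, 1, 3, 4}) = 2
G(18) = mex({0, 1, 3, 4}) = 2
G(19) = mex({0, 1, 3, 5}) = 2
G(20) = mex({0, 1, 2, 3, 5}) = 4
G(21) = mex({0, 1, 2, 3, 5}) = 4
G(22) = mex({1, 2, 6}) = 0
G(23) = mex({0, 1, 2, 3, 4, 6}) = 5
Therefore G(23) = 5.

5


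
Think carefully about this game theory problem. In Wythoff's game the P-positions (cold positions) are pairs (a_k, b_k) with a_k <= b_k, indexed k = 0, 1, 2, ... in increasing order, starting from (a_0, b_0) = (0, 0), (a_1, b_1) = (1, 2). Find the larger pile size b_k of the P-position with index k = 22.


By Wythoff's theorem, a_k = floor(k * phi) and b_k = floor(k * phi^2) = a_k + k, where phi = (1 + sqrt(5))/2 is the golden ratio.
phi = (1 + sqrt(5))/2 = 1.618034
phi^2 = phi + 1 = 2.618034
k = 22
k * phi^2 = 22 * 2.618034 = 57.596748
b_22 = floor(k * phi^2) = 57 (check: a_22 + k = 35 + 22 = 57)

57


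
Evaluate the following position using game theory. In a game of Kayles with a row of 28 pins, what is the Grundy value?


Kayles: a move removes 1 or 2 adjacent pins from a contiguous row.
Removing pins from a row of k leaves two independent rows (a, b) with a + b = k - 1 (one pin) or a + b = k - 2 (two pins); an end removal gives a = 0.
By Sprague-Grundy, G(k) = mex{ G(a) XOR G(b) } over all these splits. G(0) = 0.
G(1): splits (0,0):0^0=0 -> mex({0}) = 1
G(2): splits (0,1):0^1=1 (0,0):0^0=0 -> mex({0, 1}) = 2
G(3): splits (0,2):0^2=2 (1,1):1^1=0 (0,1):0^1=1 -> mex({0, 1, 2}) = 3
G(4): splits (0,3):0^3=3 (1,2):1^2=3 (0,2):0^2=2 (1,1):1^1=0 -> mex({0, 2, 3}) = 1
G(5): splits (0,4):0^1=1 (1,3):1^3=2 (2,2):2^2=0 (0,3):0^3=3 (1,2):1^2=3 -> mex({0, 1, 2, 3}) = 4
G(6) = mex({0, 1, 2, 4}) = 3
G(7) = mex({0, 1, 3, 4, 5}) = 2
G(8) = mex({0, 2, 3, 5, 6}) = 1
G(9) = mex({0, 1, 2, 3, 6, 7}) = 4
G(10) = mex({0, 1, 3, 4, 5, 7}) = 2
G(11) = mex({0, 1, 2, 3, 4, 5}) = 6
G(12) = mex({0, 1, 2, 3, 5, 6, 7}) = 4
G(13) = mex({0, 2, 3, 4, 6, 7}) = 1
G(14) = mex({0, 1, 4, 5, 6, 7}) = 2
G(15) = mex({0, 1, 2, 3, 4, 5, 6}) = 7
G(16) = mex({0, 2, 3, 5, 6, 7}) = 1
G(17) = mex({0, 1, 2, 3, 5, 6, 7}) = 4
G(18) = mex({0, 1, 2, 4, 5, 6}) = 3
G(19) = mex({0, 1, 3, 4, 5, 7}) = 2
G(20) = mex({0, 2, 3, 4, 5, 6, 7}) = 1
G(21) = mex({0, 1, 2, 3, 5, 6, 7}) = 4
G(22) = mex({0, 1, 2, 3, 4, 5, 7}) = 6
G(23) = mex({0, 1, 2, 3, 4, 5, 6}) = 7
G(24) = mex({0, 1, 2, 3, 5, 6, 7}) = 4
G(25) = mex({0, 2, 3, 4, 6, 7}) = 1
G(26) = mex({0, 1, 3, 4, 5, 6, 7}) = 2
G(27) = mex({0, 1, 2, 3, 4, 5, 6, 7}) = 8
G(28) = mex({0, 1, 2, 3, 4, 6, 7, 8}) = 5
Therefore G(28) = 5.

5


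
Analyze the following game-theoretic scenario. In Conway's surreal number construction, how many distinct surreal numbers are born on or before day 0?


Day 0: {|} = 0 is born. Count = 1.
Day n: the number of surreal numbers born by day n is 2^(n+1) - 1.
By day 0: 2^1 - 1 = 1
By day 0: 1 surreal numbers.

1


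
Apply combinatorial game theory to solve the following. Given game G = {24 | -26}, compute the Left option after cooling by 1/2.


Original game: {24 | -26} (a switch {a | b} with a > b).
Cooling by t (for t below the temperature (a - b)/2 = 25) taxes each move by t: {a | b} cooled by t is {a - t | b + t}.
Cooling amount: t = 1/2
Cooled Left option: 24 - 1/2 = 47/2
Cooled Right option: -26 + 1/2 = -51/2
Cooled game: {47/2 | -51/2}
Left option = 47/2

47/2


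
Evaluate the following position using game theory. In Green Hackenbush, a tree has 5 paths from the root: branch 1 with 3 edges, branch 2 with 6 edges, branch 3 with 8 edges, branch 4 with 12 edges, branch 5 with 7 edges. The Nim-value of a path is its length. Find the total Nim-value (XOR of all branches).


The tree has 5 branches from the ground vertex.
In Green Hackenbush, the Nim-value of a simple path of length k is k.
Branch 1: length 3, Nim-value = 3
Branch 2: length 6, Nim-value = 6
Branch 3: length 8, Nim-value = 8
Branch 4: length 12, Nim-value = 12
Branch 5: length 7, Nim-value = 7
Total Nim-value = XOR of all branch values:
0 XOR 3 = 3
3 XOR 6 = 5
5 XOR 8 = 13
13 XOR 12 = 1
1 XOR 7 = 6
Nim-value of the tree = 6

6


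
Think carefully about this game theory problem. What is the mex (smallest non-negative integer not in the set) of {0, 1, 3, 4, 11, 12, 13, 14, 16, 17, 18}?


Set = {0, 1, 3, 4, 11, 12, 13, 14, 16, 17, 18}
0 is in the set.
1 is in the set.
2 is NOT in the set. This is the mex.
mex = 2

2


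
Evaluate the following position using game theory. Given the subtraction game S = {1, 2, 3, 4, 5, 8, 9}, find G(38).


The subtraction set is S = {1, 2, 3, 4, 5, 8, 9}.
G(k) = mex{ G(k - s) : s in S, s <= k }. We compute iteratively: G(0) = 0.
G(1) = mex({0}) = 1
G(2) = mex({0, 1}) = 2
G(3) = mex({0, 1, 2}) = 3
G(4) = mex({0, 1, 2, 3}) = 4
G(5) = mex({0, 1, 2, 3, 4}) = 5
G(6) = mex({1, 2, 3, 4, 5}) = 0
G(7) = mex({0, 2, 3, 4, 5}) = 1
G(8) = mex({0, 1, 3, 4, 5}) = 2
G(9) = mex({0, 1, 2, 4, 5}) = 3
G(10) = mex({0, 1, 2, 3, 5}) = 4
G(11) = mex({0, 1, 2, 3, 4}) = 5
G(12) = mex({1, 2, 3, 4, 5}) = 0
G(13) = mex({0, 2, 3, 4, 5}) = 1
G(14) = mex({0, 1, 3, 4, 5}) = 2
Observe that G(6)..G(14) = 0, 1, 2, 3, 4, 5, 0, 1, 2 repeats G(0)..G(8) = 0, 1, 2, 3, 4, 5, 0, 1, 2.
For k >= max(S) = 9, G(k) is determined by the previous 9 values G(k-9)..G(k-1); a window of 9 consecutive values has recurred shifted by 6, so by induction G(k + 6) = G(k) for all k >= 0: the sequence is periodic from the start with period 6.
One period: G(0..5) = 0, 1, 2, 3, 4, 5.
38 mod 6 = 2, so G(38) = G(2) = 2.

2


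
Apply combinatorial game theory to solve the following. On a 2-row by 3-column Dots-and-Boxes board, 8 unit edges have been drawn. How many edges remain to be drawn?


Grid: 2 x 3 boxes, i.e. 3 rows and 4 columns of dots.
Horizontal edges: (rows + 1) * cols = 3 * 3 = 9
Vertical edges: rows * (cols + 1) = 2 * 4 = 8
Total edges: 9 + 8 = 17
Edges drawn: 8
Remaining: 17 - 8 = 9

9


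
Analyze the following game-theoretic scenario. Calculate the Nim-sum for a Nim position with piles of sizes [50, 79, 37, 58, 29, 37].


We need the XOR (exclusive or) of all pile sizes.
After XOR-ing pile 1 (size 50): 0 XOR 50 = 50
After XOR-ing pile 2 (size 79): 50 XOR 79 = 125
After XOR-ing pile 3 (size 37): 125 XOR 37 = 88
After XOR-ing pile 4 (size 58): 88 XOR 58 = 98
After XOR-ing pile 5 (size 29): 98 XOR 29 = 127
After XOR-ing pile 6 (size 37): 127 XOR 37 = 90
The Nim-value of this position is 90.

90


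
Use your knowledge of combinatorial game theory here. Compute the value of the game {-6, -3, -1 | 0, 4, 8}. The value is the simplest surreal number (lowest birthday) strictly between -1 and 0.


Left options: {-6, -3, -1}, max = -1
Right options: {0, 4, 8}, min = 0
All options are numbers and max(Left) < min(Right), so by the simplicity theorem the value is the simplest (earliest-born) number strictly between -1 and 0.
No integer lies strictly between -1 and 0, so the value is the dyadic rational m/2^k in the interval with the smallest k (then m odd); search k = 1, 2, ...:
Denominator 2: -1/2 lies strictly between -1 and 0 -- found.
The simplest number in the interval is -1/2.
Game value = -1/2

-1/2


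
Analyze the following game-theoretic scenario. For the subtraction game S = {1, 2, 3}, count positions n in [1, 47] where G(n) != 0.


Subtraction set S = {1, 2, 3}, so G(n) = n mod 4.
G(n) = 0 when n is a multiple of 4.
Multiples of 4 in [1, 47]: 11
N-positions (nonzero Grundy) = 47 - 11 = 36

36


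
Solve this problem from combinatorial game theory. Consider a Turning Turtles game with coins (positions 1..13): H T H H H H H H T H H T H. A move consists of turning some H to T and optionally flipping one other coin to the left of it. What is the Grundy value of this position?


Coins: H T H H H H H H T H H T H
Key fact: a single head at position k behaves exactly like a Nim heap of size k (turning it to T and optionally flipping a coin at j < k corresponds to moving the heap from k to j, or to 0), and heads combine as a disjunctive sum (two heads at the same place would cancel, matching j XOR j = 0). So the Nim-value is the XOR of the 1-indexed positions of the heads.
Face-up positions (1-indexed): [1, 3, 4, 5, 6, 7, 8, 10, 11, 13]
XOR 0 with 1: 0 XOR 1 = 1
XOR 1 with 3: 1 XOR 3 = 2
XOR 2 with 4: 2 XOR 4 = 6
XOR 6 with 5: 6 XOR 5 = 3
XOR 3 with 6: 3 XOR 6 = 5
XOR 5 with 7: 5 XOR 7 = 2
XOR 2 with 8: 2 XOR 8 = 10
XOR 10 with 10: 10 XOR 10 = 0
XOR 0 with 11: 0 XOR 11 = 11
XOR 11 with 13: 11 XOR 13 = 6
Nim-value = 6

6


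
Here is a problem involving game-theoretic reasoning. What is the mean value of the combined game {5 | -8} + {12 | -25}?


G1 = {5 | -8}, G2 = {12 | -25}
Each is a switch {a | b} with numbers a > b; its mean value is (a + b)/2, and mean value is additive over game sums: m(G1 + G2) = m(G1) + m(G2).
Mean of G1 = (5 + (-8))/2 = -3/2 = -3/2
Mean of G2 = (12 + (-25))/2 = -13/2 = -13/2
Mean of G1 + G2 = -3/2 + -13/2 = -8

-8


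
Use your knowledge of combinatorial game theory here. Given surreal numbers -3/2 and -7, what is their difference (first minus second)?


x = -3/2, y = -7
Converting to common denominator: 2
x = -3/2, y = -14/2
x - y = -3/2 - -7 = 11/2

11/2


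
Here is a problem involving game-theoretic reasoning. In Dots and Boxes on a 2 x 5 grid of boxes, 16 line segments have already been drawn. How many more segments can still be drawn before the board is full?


Grid: 2 x 5 boxes, i.e. 3 rows and 6 columns of dots.
Horizontal edges: (rows + 1) * cols = 3 * 5 = 15
Vertical edges: rows * (cols + 1) = 2 * 6 = 12
Total edges: 15 + 12 = 27
Edges drawn: 16
Remaining: 27 - 16 = 11

11


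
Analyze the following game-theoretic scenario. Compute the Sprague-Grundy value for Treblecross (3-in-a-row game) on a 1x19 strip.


Treblecross: place X on empty cells; 3-in-a-row wins.
Playing within two cells of an existing X lets the opponent win at once, so sensible play treats the cells i-2..i+2 around each X as dead. The player left with no safe cell loses, so this is a normal-play take-away game on strips of safe cells.
Placing X at cell i (0-indexed) of a strip of k safe cells leaves independent strips of sizes max(0, i-2) and max(0, k-i-3). Hence G(k) = mex{ G(max(0,i-2)) XOR G(max(0,k-i-3)) : 0 <= i < k }, with G(0) = 0.
G(1): splits (0,0):0^0=0 -> mex({0}) = 1
G(2): splits (0,0):0^0=0 -> mex({0}) = 1
G(3): splits (0,0):0^0=0 -> mex({0}) = 1
G(4): splits (0,1):0^1=1 (0,0):0^0=0 -> mex({0, 1}) = 2
G(5): splits (0,2):0^1=1 (0,1):0^1=1 (0,0):0^0=0 -> mex({0, 1}) = 2
G(6) = mex({1}) = 0
G(7) = mex({0, 1, 2}) = 3
G(8) = mex({0, 1, 2}) = 3
G(9) = mex({0, 2}) = 1
G(10) = mex({0, 2, 3}) = 1
G(11) = mex({0, 3}) = 1
G(12) = mex({1, 3}) = 0
G(13) = mex({0, 1, 2, 3}) = 4
G(14) = mex({0, 1, 2}) = 3
G(15) = mex({0, 1, 2}) = 3
G(16) = mex({0, 1, 2, 4}) = 3
G(17) = mex({0, 1, 3, 4}) = 2
G(18) = mex({0, 1, 3, 4}) = 2
G(19) = mex({0, 1, 3, 5}) = 2
Therefore G(19) = 2.

2


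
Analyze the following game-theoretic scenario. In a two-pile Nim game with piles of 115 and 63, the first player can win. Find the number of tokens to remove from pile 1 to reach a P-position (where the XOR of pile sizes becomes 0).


Piles: 115 and 63
Current XOR: 115 XOR 63 = 76 (non-zero, so this is an N-position).
To make the XOR zero, we need to find a move that balances the piles.
For pile 1 (size 115): target = 115 XOR 76 = 63
We reduce pile 1 from 115 to 63.
Tokens removed: 115 - 63 = 52
Verification: 63 XOR 63 = 0

52


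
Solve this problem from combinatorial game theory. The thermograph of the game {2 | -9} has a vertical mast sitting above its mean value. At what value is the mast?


Game = {2 | -9}, a switch {a | b} with numbers a > b.
Its thermograph has left wall a - t and right wall b + t, which meet at t = (a - b)/2, where both equal (a + b)/2. So the mast (mean value) is at (a + b)/2.
Mean = (2 + (-9))/2 = -7/2 = -7/2

-7/2


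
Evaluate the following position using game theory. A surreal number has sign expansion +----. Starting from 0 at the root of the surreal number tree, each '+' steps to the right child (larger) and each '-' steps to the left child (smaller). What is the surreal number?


Sign expansion: +----
Rule: track bounds (lo, hi), initially (-inf, +inf). On '+', the current value becomes lo and we move to the simplest number in (value, hi): value + 1 if hi = +inf, otherwise the midpoint (value + hi)/2. On '-', the current value becomes hi and we move to value - 1 if lo = -inf, otherwise the midpoint (lo + value)/2.
Start at 0.
Step 1: sign = +, move right. Bounds: (0, +inf). Value = 1
Step 2: sign = -, move left. Bounds: (0, 1). Value = 1/2
Step 3: sign = -, move left. Bounds: (0, 1/2). Value = 1/4
Step 4: sign = -, move left. Bounds: (0, 1/4). Value = 1/8
Step 5: sign = -, move left. Bounds: (0, 1/8). Value = 1/16
The surreal number with sign expansion +---- is 1/16.

1/16


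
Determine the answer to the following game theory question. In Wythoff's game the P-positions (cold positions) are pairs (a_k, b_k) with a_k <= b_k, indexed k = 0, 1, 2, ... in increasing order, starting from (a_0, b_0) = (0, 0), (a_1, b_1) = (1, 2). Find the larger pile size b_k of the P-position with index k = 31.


By Wythoff's theorem, a_k = floor(k * phi) and b_k = floor(k * phi^2) = a_k + k, where phi = (1 + sqrt(5))/2 is the golden ratio.
phi = (1 + sqrt(5))/2 = 1.618034
phi^2 = phi + 1 = 2.618034
k = 31
k * phi^2 = 31 * 2.618034 = 81.159054
b_31 = floor(k * phi^2) = 81 (check: a_31 + k = 50 + 31 = 81)

81


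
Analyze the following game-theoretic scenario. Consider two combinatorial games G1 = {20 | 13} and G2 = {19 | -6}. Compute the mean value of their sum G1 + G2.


G1 = {20 | 13}, G2 = {19 | -6}
Each is a switch {a | b} with numbers a > b; its mean value is (a + b)/2, and mean value is additive over game sums: m(G1 + G2) = m(G1) + m(G2).
Mean of G1 = (20 + (13))/2 = 33/2 = 33/2
Mean of G2 = (19 + (-6))/2 = 13/2 = 13/2
Mean of G1 + G2 = 33/2 + 13/2 = 23

23
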